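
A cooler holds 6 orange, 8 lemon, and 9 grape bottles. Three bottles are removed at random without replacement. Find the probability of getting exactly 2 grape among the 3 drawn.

One ordering (grape drawn first) has probability 9/23 × 8/22 × 14/21 = 1008/10626 = 24/253.
There are C(3,2) = 3 such orderings, each equally likely, so P = 3 × 24/253 = 72/253.

72/253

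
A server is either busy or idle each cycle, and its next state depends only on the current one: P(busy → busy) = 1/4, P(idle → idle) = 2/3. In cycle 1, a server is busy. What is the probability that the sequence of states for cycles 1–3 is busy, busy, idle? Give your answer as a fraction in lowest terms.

3/16

Cycle 1 is given. For each transition, use the conditional probability from the current state:
P(busy | busy) = 1/4; P(idle | busy) = 3/4.
P = 1/4 × 3/4 = 3/16.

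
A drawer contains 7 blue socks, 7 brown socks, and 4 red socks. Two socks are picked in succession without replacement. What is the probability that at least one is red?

62/153

P(no red) = 14/18 × 13/17 = 182/306 = 91/153.
P(at least one) = 1 − 91/153 = 62/153.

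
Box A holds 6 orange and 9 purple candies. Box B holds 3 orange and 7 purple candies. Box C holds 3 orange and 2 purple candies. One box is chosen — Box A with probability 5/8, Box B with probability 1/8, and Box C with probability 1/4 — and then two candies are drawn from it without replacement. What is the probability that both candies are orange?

From Box A: P(both orange) = (6/15)(5/14) = 1/7.
From Box B: P(both orange) = (3/10)(2/9) = 1/15.
From Box C: P(both orange) = (3/5)(2/4) = 3/10.
Total probability = (5/8)(1/7) + (1/8)(1/15) + (1/4)(3/10) = 29/168.

29/168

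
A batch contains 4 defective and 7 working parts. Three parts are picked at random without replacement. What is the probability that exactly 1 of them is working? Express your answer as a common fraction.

One ordering (working drawn first) has probability 7/11 × 4/10 × 3/9 = 84/990 = 14/165.
There are C(3,1) = 3 such orderings, each equally likely, so P = 3 × 14/165 = 14/55.

14/55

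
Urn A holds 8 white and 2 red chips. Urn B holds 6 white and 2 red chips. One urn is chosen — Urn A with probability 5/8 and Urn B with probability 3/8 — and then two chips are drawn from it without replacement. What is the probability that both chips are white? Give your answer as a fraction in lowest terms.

From Urn A: P(both white) = (8/10)(7/9) = 28/45.
From Urn B: P(both white) = (6/8)(5/7) = 15/28.
Total probability = (5/8)(28/45) + (3/8)(15/28) = 1189/2016.

1189/2016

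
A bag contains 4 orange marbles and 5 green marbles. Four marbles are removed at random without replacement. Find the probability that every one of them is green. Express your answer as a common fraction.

5/126

P(every draw is green) = 5/9 × 4/8 × 3/7 × 2/6 = 120/3024 = 5/126.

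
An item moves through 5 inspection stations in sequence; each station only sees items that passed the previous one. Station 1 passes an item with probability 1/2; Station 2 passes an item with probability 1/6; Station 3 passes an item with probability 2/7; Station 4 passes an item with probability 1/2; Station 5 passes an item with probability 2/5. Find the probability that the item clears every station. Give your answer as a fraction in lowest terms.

1/210

Multiplying along the chain,
P = 1/2 × 1/6 × 2/7 × 1/2 × 2/5 = 4/840 = 1/210.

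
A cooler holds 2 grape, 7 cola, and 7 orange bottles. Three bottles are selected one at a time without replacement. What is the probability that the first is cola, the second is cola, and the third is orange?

Each draw changes the counts, so multiply the conditional probabilities along the sequence:
P = 7/16 × 6/15 × 7/14 = 294/3360 = 7/80.

7/80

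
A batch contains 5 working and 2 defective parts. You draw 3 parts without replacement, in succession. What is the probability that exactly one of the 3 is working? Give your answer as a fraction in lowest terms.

One ordering (working drawn first) has probability 5/7 × 2/6 × 1/5 = 10/210 = 1/21.
There are C(3,1) = 3 such orderings, each equally likely, so P = 3 × 1/21 = 1/7.

1/7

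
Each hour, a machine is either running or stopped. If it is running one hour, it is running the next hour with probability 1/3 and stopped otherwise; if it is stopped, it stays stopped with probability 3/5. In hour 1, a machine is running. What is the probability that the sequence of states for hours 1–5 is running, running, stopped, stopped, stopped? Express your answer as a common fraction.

Hour 1 is given. For each transition, use the conditional probability from the current state:
P(running | running) = 1/3; P(stopped | running) = 2/3; P(stopped | stopped) = 3/5; P(stopped | stopped) = 3/5.
P = 1/3 × 2/3 × 3/5 × 3/5 = 18/225 = 2/25.

2/25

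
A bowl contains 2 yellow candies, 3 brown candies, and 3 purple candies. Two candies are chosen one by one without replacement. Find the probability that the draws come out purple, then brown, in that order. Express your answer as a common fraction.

Each draw changes the counts, so multiply the conditional probabilities along the sequence:
P = 3/8 × 3/7 = 9/56.

9/56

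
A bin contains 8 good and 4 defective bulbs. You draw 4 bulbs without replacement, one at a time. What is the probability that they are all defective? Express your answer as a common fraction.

P = 4/12 × 3/11 × 2/10 × 1/9 = 24/11880 = 1/495.

1/495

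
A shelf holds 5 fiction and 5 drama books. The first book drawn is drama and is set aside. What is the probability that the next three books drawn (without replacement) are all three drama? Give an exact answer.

After the first draw, 4 of the remaining 9 books are drama.
P = 4/9 × 3/8 × 2/7 = 24/504 = 1/21.

1/21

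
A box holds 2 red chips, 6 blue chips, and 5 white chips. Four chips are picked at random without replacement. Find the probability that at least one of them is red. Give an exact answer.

7/13

P(no red) = 11/13 × 10/12 × 9/11 × 8/10 = 7920/17160 = 6/13.
P(at least one) = 1 − 6/13 = 7/13.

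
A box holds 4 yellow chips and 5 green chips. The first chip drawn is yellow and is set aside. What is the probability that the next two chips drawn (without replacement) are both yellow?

With the first chip removed, 3 yellow remain out of 8.
P = 3/8 × 2/7 = 6/56 = 3/28.

3/28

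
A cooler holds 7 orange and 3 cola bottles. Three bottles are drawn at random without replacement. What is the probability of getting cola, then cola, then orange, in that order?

Each draw changes the counts, so multiply the conditional probabilities along the sequence:
P = 3/10 × 2/9 × 7/8 = 42/720 = 7/120.

7/120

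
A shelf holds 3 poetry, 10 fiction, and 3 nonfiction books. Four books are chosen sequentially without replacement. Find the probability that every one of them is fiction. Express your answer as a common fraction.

3/26

P(all fiction) = 10/16 × 9/15 × 8/14 × 7/13 = 5040/43680 = 3/26.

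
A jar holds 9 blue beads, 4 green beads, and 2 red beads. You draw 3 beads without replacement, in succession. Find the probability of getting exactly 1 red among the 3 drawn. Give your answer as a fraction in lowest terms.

One ordering (red drawn first) has probability 2/15 × 13/14 × 12/13 = 312/2730 = 4/35.
There are C(3,1) = 3 such orderings, each equally likely, so P = 3 × 4/35 = 12/35.

12/35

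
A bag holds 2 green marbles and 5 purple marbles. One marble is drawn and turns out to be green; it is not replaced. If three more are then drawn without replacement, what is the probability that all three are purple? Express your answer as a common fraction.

After the first draw, 5 of the remaining 6 marbles are purple.
P = 5/6 × 4/5 × 3/4 = 60/120 = 1/2.

1/2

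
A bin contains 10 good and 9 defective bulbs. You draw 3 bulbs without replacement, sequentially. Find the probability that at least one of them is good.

295/323

P(no good) = 9/19 × 8/18 × 7/17 = 504/5814 = 28/323.
P(at least one) = 1 − 28/323 = 295/323.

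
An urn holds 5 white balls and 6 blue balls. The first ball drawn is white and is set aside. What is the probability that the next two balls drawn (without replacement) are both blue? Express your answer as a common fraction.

1/3

After the first draw, 6 of the remaining 10 balls are blue.
P = 6/10 × 5/9 = 30/90 = 1/3.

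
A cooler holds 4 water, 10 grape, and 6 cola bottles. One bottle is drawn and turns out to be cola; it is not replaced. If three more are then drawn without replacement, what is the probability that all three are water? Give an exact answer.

4/969

After the first draw, 4 of the remaining 19 bottles are water.
P = 4/19 × 3/18 × 2/17 = 24/5814 = 4/969.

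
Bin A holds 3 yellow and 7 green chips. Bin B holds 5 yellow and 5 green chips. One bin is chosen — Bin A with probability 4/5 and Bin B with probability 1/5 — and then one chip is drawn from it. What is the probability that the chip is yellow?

17/50

From Bin A: P(yellow) = 3/10.
From Bin B: P(yellow) = 5/10.
Total probability = (4/5)(3/10) + (1/5)(5/10) = 17/50.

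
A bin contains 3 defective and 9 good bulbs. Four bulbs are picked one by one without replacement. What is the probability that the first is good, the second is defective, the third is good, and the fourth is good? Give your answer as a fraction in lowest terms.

7/55

Multiply the probability of each draw given the previous ones:
P = 9/12 × 3/11 × 8/10 × 7/9 = 1512/11880 = 7/55.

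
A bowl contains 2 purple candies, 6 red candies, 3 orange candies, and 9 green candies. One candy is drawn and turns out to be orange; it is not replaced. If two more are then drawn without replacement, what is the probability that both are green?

4/19

After the first draw, 9 of the remaining 19 candies are green.
P = 9/19 × 8/18 = 72/342 = 4/19.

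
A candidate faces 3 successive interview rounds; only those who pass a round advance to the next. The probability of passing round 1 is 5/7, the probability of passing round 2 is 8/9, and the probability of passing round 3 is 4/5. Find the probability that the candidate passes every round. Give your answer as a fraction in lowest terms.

32/63

The events are sequential, so multiply the conditional probabilities:
P = 5/7 × 8/9 × 4/5 = 160/315 = 32/63.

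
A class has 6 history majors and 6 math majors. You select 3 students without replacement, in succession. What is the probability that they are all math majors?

P(all math majors) = 6/12 × 5/11 × 4/10 = 120/1320 = 1/11.

1/11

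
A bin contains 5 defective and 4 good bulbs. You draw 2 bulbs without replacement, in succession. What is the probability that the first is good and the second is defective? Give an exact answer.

Chain rule:
P = 4/9 × 5/8 = 20/72 = 5/18.

5/18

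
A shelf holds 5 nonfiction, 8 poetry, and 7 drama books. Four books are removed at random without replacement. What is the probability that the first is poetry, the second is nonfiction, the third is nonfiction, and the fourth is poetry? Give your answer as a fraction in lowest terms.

Each draw changes the counts, so multiply the conditional probabilities along the sequence:
P = 8/20 × 5/19 × 4/18 × 7/17 = 1120/116280 = 28/2907.

28/2907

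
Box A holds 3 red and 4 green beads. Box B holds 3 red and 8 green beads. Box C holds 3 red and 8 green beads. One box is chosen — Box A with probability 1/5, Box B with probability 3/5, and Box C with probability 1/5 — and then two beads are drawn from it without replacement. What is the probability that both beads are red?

From Box A: P(both red) = (3/7)(2/6) = 1/7.
From Box B: P(both red) = (3/11)(2/10) = 3/55.
From Box C: P(both red) = (3/11)(2/10) = 3/55.
Total probability = (1/5)(1/7) + (3/5)(3/55) + (1/5)(3/55) = 139/1925.

139/1925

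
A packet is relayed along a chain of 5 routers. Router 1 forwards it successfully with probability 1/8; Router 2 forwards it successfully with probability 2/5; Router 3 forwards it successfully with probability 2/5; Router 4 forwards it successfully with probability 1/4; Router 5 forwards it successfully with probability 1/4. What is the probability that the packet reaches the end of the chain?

Multiplying along the chain,
P = 1/8 × 2/5 × 2/5 × 1/4 × 1/4 = 4/3200 = 1/800.

1/800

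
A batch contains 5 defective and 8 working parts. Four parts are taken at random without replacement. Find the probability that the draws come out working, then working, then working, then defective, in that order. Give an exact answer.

Each draw changes the counts, so multiply the conditional probabilities along the sequence:
P = 8/13 × 7/12 × 6/11 × 5/10 = 1680/17160 = 14/143.

14/143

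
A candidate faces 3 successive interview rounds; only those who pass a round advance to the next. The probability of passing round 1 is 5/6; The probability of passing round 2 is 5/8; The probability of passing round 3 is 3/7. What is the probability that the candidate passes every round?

The events are sequential, so multiply the conditional probabilities:
P = 5/6 × 5/8 × 3/7 = 75/336 = 25/112.

25/112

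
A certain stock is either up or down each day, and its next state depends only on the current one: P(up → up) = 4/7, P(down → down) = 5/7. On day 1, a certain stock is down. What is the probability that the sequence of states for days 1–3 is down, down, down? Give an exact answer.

25/49

Day 1 is given. For each transition, use the conditional probability from the current state:
P(down | down) = 5/7; P(down | down) = 5/7.
P = 5/7 × 5/7 = 25/49.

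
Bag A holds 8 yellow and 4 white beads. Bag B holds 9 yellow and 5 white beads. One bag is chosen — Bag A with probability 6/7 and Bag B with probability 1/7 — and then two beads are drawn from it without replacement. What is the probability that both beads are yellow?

2944/7007

From Bag A: P(both yellow) = (8/12)(7/11) = 14/33.
From Bag B: P(both yellow) = (9/14)(8/13) = 36/91.
Total probability = (6/7)(14/33) + (1/7)(36/91) = 2944/7007.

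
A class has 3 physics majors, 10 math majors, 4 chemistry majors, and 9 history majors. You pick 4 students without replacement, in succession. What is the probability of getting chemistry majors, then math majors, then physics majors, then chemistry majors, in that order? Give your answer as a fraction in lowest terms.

3/2990

Multiply the probability of each draw given the previous ones:
P = 4/26 × 10/25 × 3/24 × 3/23 = 360/358800 = 3/2990.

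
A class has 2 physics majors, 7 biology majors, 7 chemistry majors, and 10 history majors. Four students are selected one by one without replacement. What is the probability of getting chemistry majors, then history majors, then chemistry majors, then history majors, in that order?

Multiply the probability of each draw given the previous ones:
P = 7/26 × 10/25 × 6/24 × 9/23 = 3780/358800 = 63/5980.

63/5980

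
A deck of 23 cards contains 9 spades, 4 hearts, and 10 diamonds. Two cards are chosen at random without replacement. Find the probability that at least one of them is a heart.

82/253

P(no hearts) = 19/23 × 18/22 = 342/506 = 171/253.
P(at least one) = 1 − 171/253 = 82/253.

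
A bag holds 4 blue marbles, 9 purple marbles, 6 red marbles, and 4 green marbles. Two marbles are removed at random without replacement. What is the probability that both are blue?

6/253

P(all blue) = 4/23 × 3/22 = 12/506 = 6/253.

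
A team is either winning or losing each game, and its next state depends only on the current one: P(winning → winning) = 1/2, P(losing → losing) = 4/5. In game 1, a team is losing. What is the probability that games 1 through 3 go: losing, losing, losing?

Game 1 is given. For each transition, use the conditional probability from the current state:
P(losing | losing) = 4/5; P(losing | losing) = 4/5.
P = 4/5 × 4/5 = 16/25.

16/25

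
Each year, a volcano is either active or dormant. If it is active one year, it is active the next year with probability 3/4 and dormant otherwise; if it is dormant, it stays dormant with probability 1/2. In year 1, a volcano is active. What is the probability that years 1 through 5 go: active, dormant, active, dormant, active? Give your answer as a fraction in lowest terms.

1/64

Year 1 is given. For each transition, use the conditional probability from the current state:
P(dormant | active) = 1/4; P(active | dormant) = 1/2; P(dormant | active) = 1/4; P(active | dormant) = 1/2.
P = 1/4 × 1/2 × 1/4 × 1/2 = 1/64.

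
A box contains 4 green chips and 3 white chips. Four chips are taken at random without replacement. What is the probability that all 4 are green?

1/35

P(every draw is green) = 4/7 × 3/6 × 2/5 × 1/4 = 24/840 = 1/35.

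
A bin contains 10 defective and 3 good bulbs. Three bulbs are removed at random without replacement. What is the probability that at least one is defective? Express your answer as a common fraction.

285/286

P(no defective) = 3/13 × 2/12 × 1/11 = 6/1716 = 1/286.
P(at least one) = 1 − 1/286 = 285/286.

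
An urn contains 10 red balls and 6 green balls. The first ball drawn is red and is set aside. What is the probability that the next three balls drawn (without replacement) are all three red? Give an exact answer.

12/65

With the first ball removed, 9 red remain out of 15.
P = 9/15 × 8/14 × 7/13 = 504/2730 = 12/65.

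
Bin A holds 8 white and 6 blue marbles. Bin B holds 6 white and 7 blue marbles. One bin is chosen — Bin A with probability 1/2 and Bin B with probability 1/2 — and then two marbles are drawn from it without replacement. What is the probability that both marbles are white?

1/4

From Bin A: P(both white) = (8/14)(7/13) = 4/13.
From Bin B: P(both white) = (6/13)(5/12) = 5/26.
Total probability = (1/2)(4/13) + (1/2)(5/26) = 1/4.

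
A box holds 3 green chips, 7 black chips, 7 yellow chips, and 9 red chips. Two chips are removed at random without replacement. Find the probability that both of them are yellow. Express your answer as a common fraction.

P(every draw is yellow) = 7/26 × 6/25 = 42/650 = 21/325.

21/325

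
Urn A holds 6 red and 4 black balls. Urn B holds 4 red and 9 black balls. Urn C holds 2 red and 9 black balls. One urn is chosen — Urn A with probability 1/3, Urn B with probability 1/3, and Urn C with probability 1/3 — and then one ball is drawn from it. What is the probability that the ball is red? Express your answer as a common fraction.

779/2145

From Urn A: P(red) = 6/10.
From Urn B: P(red) = 4/13.
From Urn C: P(red) = 2/11.
Total probability = (1/3)(6/10) + (1/3)(4/13) + (1/3)(2/11) = 779/2145.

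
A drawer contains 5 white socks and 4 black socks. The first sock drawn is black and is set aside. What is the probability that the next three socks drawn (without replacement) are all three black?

1/56

After the first draw, 3 of the remaining 8 socks are black.
P = 3/8 × 2/7 × 1/6 = 6/336 = 1/56.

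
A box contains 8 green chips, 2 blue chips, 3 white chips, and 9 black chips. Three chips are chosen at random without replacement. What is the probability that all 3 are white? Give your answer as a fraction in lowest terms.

1/1540

P(every draw is white) = 3/22 × 2/21 × 1/20 = 6/9240 = 1/1540.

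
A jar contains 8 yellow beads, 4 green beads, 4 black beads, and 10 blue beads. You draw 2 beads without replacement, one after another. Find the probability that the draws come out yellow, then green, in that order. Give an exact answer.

Each draw changes the counts, so multiply the conditional probabilities along the sequence:
P = 8/26 × 4/25 = 32/650 = 16/325.

16/325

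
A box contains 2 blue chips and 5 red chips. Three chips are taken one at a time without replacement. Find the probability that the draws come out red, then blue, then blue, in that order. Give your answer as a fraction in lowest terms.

Each draw changes the counts, so multiply the conditional probabilities along the sequence:
P = 5/7 × 2/6 × 1/5 = 10/210 = 1/21.

1/21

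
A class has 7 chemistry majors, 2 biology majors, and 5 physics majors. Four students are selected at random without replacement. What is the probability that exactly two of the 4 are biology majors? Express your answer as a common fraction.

6/91

One ordering (biology majors drawn first) has probability 2/14 × 1/13 × 12/12 × 11/11 = 264/24024 = 1/91.
There are C(4,2) = 6 such orderings, each equally likely, so P = 6 × 1/91 = 6/91.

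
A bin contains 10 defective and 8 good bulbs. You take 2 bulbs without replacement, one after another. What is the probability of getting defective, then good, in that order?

Chain rule:
P = 10/18 × 8/17 = 80/306 = 40/153.

40/153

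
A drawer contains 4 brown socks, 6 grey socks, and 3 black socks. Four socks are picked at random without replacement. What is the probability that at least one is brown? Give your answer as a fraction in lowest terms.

P(no brown) = 9/13 × 8/12 × 7/11 × 6/10 = 3024/17160 = 126/715.
P(at least one) = 1 − 126/715 = 589/715.

589/715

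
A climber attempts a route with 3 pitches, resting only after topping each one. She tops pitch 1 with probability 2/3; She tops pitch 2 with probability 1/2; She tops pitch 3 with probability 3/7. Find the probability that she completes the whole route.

Each stage is reached only if all earlier stages succeed, so
P = 2/3 × 1/2 × 3/7 = 6/42 = 1/7.

1/7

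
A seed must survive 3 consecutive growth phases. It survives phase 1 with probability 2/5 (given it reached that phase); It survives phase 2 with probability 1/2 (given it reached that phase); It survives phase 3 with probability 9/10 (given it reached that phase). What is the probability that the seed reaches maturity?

The events are sequential, so multiply the conditional probabilities:
P = 2/5 × 1/2 × 9/10 = 18/100 = 9/50.

9/50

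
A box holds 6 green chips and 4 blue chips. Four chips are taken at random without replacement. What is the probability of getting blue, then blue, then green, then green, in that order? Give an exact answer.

1/14

Each draw changes the counts, so multiply the conditional probabilities along the sequence:
P = 4/10 × 3/9 × 6/8 × 5/7 = 360/5040 = 1/14.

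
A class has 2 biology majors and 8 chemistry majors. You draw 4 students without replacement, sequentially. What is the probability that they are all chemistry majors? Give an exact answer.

P(all chemistry majors) = 8/10 × 7/9 × 6/8 × 5/7 = 1680/5040 = 1/3.

1/3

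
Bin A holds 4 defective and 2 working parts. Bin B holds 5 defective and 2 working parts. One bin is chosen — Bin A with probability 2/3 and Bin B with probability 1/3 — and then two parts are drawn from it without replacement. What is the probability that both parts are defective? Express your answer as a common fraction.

From Bin A: P(both defective) = (4/6)(3/5) = 2/5.
From Bin B: P(both defective) = (5/7)(4/6) = 10/21.
Total probability = (2/3)(2/5) + (1/3)(10/21) = 134/315.

134/315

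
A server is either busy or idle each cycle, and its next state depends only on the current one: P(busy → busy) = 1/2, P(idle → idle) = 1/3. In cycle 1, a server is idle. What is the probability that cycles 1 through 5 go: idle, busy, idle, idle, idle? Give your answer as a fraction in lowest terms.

Cycle 1 is given. For each transition, use the conditional probability from the current state:
P(busy | idle) = 2/3; P(idle | busy) = 1/2; P(idle | idle) = 1/3; P(idle | idle) = 1/3.
P = 2/3 × 1/2 × 1/3 × 1/3 = 2/54 = 1/27.

1/27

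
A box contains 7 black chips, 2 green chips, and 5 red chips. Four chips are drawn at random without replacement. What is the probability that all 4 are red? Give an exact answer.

P(all red) = 5/14 × 4/13 × 3/12 × 2/11 = 120/24024 = 5/1001.

5/1001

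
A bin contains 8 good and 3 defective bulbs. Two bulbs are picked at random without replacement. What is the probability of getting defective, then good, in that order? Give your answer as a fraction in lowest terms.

12/55

Chain rule:
P = 3/11 × 8/10 = 24/110 = 12/55.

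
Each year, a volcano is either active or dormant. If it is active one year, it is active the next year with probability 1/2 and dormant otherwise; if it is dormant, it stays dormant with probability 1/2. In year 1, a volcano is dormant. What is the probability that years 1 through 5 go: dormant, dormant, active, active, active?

1/16

Year 1 is given. For each transition, use the conditional probability from the current state:
P(dormant | dormant) = 1/2; P(active | dormant) = 1/2; P(active | active) = 1/2; P(active | active) = 1/2.
P = 1/2 × 1/2 × 1/2 × 1/2 = 1/16.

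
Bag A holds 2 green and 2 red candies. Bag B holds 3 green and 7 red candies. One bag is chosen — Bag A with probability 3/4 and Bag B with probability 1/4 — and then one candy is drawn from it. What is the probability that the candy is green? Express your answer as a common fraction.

9/20

From Bag A: P(green) = 2/4.
From Bag B: P(green) = 3/10.
Total probability = (3/4)(2/4) + (1/4)(3/10) = 9/20.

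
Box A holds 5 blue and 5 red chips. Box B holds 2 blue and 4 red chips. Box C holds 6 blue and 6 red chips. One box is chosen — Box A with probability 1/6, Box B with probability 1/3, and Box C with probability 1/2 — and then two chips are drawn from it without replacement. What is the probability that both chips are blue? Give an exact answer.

From Box A: P(both blue) = (5/10)(4/9) = 2/9.
From Box B: P(both blue) = (2/6)(1/5) = 1/15.
From Box C: P(both blue) = (6/12)(5/11) = 5/22.
Total probability = (1/6)(2/9) + (1/3)(1/15) + (1/2)(5/22) = 1027/5940.

1027/5940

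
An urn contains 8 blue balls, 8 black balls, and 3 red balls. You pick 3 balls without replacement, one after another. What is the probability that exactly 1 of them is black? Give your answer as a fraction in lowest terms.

One ordering (black drawn first) has probability 8/19 × 11/18 × 10/17 = 880/5814 = 440/2907.
There are C(3,1) = 3 such orderings, each equally likely, so P = 3 × 440/2907 = 440/969.

440/969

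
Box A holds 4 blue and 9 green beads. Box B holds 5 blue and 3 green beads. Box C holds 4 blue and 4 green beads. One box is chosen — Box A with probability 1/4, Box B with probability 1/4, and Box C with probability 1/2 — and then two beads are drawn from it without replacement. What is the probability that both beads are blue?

157/728

From Box A: P(both blue) = (4/13)(3/12) = 1/13.
From Box B: P(both blue) = (5/8)(4/7) = 5/14.
From Box C: P(both blue) = (4/8)(3/7) = 3/14.
Total probability = (1/4)(1/13) + (1/4)(5/14) + (1/2)(3/14) = 157/728.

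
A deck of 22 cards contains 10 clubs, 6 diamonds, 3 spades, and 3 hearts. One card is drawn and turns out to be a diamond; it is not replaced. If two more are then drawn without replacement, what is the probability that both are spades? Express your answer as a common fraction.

With the first card removed, 3 spades remain out of 21.
P = 3/21 × 2/20 = 6/420 = 1/70.

1/70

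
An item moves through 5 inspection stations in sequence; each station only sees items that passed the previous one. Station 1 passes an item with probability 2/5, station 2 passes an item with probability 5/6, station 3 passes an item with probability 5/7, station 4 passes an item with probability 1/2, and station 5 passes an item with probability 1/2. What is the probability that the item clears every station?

The events are sequential, so multiply the conditional probabilities:
P = 2/5 × 5/6 × 5/7 × 1/2 × 1/2 = 50/840 = 5/84.

5/84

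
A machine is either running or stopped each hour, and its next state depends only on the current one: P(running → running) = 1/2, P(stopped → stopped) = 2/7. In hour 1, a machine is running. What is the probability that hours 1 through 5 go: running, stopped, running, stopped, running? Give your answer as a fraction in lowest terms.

25/196

Hour 1 is given. For each transition, use the conditional probability from the current state:
P(stopped | running) = 1/2; P(running | stopped) = 5/7; P(stopped | running) = 1/2; P(running | stopped) = 5/7.
P = 1/2 × 5/7 × 1/2 × 5/7 = 25/196.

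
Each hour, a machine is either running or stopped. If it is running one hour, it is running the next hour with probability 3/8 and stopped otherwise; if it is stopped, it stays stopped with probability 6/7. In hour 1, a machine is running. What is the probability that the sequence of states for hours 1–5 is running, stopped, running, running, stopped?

Hour 1 is given. For each transition, use the conditional probability from the current state:
P(stopped | running) = 5/8; P(running | stopped) = 1/7; P(running | running) = 3/8; P(stopped | running) = 5/8.
P = 5/8 × 1/7 × 3/8 × 5/8 = 75/3584.

75/3584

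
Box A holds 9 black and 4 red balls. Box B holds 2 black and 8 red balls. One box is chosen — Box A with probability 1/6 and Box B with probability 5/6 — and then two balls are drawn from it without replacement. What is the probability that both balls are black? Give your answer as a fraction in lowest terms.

From Box A: P(both black) = (9/13)(8/12) = 6/13.
From Box B: P(both black) = (2/10)(1/9) = 1/45.
Total probability = (1/6)(6/13) + (5/6)(1/45) = 67/702.

67/702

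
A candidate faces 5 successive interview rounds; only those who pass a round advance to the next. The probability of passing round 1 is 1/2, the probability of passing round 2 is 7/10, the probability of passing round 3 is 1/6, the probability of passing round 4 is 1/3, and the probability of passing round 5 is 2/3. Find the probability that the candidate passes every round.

7/540

Multiplying along the chain,
P = 1/2 × 7/10 × 1/6 × 1/3 × 2/3 = 14/1080 = 7/540.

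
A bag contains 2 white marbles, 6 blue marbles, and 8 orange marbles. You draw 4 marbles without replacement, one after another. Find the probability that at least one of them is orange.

25/26

P(no orange) = 8/16 × 7/15 × 6/14 × 5/13 = 1680/43680 = 1/26.
P(at least one) = 1 − 1/26 = 25/26.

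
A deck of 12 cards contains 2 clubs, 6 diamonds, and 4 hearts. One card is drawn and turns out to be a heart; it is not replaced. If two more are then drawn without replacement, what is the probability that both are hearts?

3/55

With the first card removed, 3 hearts remain out of 11.
P = 3/11 × 2/10 = 6/110 = 3/55.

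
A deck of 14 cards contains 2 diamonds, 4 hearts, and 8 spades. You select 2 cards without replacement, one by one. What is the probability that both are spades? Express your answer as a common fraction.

P(every draw is a spade) = 8/14 × 7/13 = 56/182 = 4/13.

4/13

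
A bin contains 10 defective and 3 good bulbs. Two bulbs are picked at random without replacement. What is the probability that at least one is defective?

25/26

P(no defective) = 3/13 × 2/12 = 6/156 = 1/26.
P(at least one) = 1 − 1/26 = 25/26.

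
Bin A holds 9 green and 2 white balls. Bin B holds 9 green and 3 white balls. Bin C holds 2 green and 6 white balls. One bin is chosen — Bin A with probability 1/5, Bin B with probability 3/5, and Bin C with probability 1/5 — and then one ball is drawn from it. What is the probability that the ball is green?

73/110

From Bin A: P(green) = 9/11.
From Bin B: P(green) = 9/12.
From Bin C: P(green) = 2/8.
Total probability = (1/5)(9/11) + (3/5)(9/12) + (1/5)(2/8) = 73/110.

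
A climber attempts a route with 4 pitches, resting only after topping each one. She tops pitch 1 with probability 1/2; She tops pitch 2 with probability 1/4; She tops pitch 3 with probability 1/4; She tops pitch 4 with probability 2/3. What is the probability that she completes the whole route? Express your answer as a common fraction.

1/48

Each stage is reached only if all earlier stages succeed, so
P = 1/2 × 1/4 × 1/4 × 2/3 = 2/96 = 1/48.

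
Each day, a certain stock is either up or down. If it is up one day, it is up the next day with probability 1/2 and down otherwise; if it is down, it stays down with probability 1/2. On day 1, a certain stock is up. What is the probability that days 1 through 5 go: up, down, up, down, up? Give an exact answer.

1/16

Day 1 is given. For each transition, use the conditional probability from the current state:
P(down | up) = 1/2; P(up | down) = 1/2; P(down | up) = 1/2; P(up | down) = 1/2.
P = 1/2 × 1/2 × 1/2 × 1/2 = 1/16.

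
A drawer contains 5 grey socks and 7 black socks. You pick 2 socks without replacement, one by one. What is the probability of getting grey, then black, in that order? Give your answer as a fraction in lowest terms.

35/132

Multiply the probability of each draw given the previous ones:
P = 5/12 × 7/11 = 35/132.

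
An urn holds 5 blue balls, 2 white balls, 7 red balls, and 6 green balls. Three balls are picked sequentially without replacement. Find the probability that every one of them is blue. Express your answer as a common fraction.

P(all blue) = 5/20 × 4/19 × 3/18 = 60/6840 = 1/114.

1/114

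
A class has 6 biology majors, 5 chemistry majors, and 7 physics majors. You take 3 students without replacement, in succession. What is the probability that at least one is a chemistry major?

P(no chemistry majors) = 13/18 × 12/17 × 11/16 = 1716/4896 = 143/408.
P(at least one) = 1 − 143/408 = 265/408.

265/408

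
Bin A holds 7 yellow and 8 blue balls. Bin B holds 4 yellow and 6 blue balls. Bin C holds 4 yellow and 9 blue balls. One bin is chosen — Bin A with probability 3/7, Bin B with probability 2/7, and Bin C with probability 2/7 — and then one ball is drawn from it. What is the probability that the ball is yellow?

From Bin A: P(yellow) = 7/15.
From Bin B: P(yellow) = 4/10.
From Bin C: P(yellow) = 4/13.
Total probability = (3/7)(7/15) + (2/7)(4/10) + (2/7)(4/13) = 183/455.

183/455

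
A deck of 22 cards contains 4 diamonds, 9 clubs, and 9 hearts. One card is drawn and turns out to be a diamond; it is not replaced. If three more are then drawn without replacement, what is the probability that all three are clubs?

After the first draw, 9 of the remaining 21 cards are clubs.
P = 9/21 × 8/20 × 7/19 = 504/7980 = 6/95.

6/95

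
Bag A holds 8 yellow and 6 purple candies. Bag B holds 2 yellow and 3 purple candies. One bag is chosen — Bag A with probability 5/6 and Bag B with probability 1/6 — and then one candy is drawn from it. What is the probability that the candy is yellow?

From Bag A: P(yellow) = 8/14.
From Bag B: P(yellow) = 2/5.
Total probability = (5/6)(8/14) + (1/6)(2/5) = 19/35.

19/35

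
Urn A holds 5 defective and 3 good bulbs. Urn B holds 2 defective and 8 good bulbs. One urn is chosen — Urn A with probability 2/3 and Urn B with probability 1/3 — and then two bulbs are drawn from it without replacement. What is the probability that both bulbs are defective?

From Urn A: P(both defective) = (5/8)(4/7) = 5/14.
From Urn B: P(both defective) = (2/10)(1/9) = 1/45.
Total probability = (2/3)(5/14) + (1/3)(1/45) = 232/945.

232/945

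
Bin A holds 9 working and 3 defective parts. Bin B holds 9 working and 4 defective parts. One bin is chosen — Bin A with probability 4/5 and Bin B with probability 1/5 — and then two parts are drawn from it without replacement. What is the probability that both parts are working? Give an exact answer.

378/715

From Bin A: P(both working) = (9/12)(8/11) = 6/11.
From Bin B: P(both working) = (9/13)(8/12) = 6/13.
Total probability = (4/5)(6/11) + (1/5)(6/13) = 378/715.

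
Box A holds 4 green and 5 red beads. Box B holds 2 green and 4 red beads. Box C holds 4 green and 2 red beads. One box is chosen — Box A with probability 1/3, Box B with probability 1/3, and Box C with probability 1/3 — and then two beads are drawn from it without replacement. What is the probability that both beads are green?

19/90

From Box A: P(both green) = (4/9)(3/8) = 1/6.
From Box B: P(both green) = (2/6)(1/5) = 1/15.
From Box C: P(both green) = (4/6)(3/5) = 2/5.
Total probability = (1/3)(1/6) + (1/3)(1/15) + (1/3)(2/5) = 19/90.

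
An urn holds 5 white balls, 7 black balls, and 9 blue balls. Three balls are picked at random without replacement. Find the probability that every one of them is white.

P = 5/21 × 4/20 × 3/19 = 60/7980 = 1/133.

1/133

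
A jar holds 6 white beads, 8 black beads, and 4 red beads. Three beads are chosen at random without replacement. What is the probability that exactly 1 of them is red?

One ordering (red drawn first) has probability 4/18 × 14/17 × 13/16 = 728/4896 = 91/612.
There are C(3,1) = 3 such orderings, each equally likely, so P = 3 × 91/612 = 91/204.

91/204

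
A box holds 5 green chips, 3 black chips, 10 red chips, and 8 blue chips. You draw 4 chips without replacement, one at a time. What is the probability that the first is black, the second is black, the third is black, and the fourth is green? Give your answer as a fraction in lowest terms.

1/11960

Chain rule:
P = 3/26 × 2/25 × 1/24 × 5/23 = 30/358800 = 1/11960.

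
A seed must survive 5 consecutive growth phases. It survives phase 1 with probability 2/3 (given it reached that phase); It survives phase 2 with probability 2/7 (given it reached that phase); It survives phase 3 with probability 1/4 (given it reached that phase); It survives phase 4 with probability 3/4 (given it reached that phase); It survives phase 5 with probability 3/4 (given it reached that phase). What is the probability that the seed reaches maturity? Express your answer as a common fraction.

3/112

Each stage is reached only if all earlier stages succeed, so
P = 2/3 × 2/7 × 1/4 × 3/4 × 3/4 = 36/1344 = 3/112.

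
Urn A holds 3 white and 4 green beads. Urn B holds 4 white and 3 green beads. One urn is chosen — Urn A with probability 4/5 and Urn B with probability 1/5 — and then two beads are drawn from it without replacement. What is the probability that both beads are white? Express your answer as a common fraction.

6/35

From Urn A: P(both white) = (3/7)(2/6) = 1/7.
From Urn B: P(both white) = (4/7)(3/6) = 2/7.
Total probability = (4/5)(1/7) + (1/5)(2/7) = 6/35.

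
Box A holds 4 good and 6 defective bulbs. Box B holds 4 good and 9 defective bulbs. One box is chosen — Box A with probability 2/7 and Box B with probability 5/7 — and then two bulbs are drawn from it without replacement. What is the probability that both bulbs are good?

127/1365

From Box A: P(both good) = (4/10)(3/9) = 2/15.
From Box B: P(both good) = (4/13)(3/12) = 1/13.
Total probability = (2/7)(2/15) + (5/7)(1/13) = 127/1365.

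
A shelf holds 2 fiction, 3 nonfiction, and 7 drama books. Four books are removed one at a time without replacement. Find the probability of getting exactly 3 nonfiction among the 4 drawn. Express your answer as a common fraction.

1/55

One ordering (nonfiction drawn first) has probability 3/12 × 2/11 × 1/10 × 9/9 = 54/11880 = 1/220.
There are C(4,3) = 4 such orderings, each equally likely, so P = 4 × 1/220 = 1/55.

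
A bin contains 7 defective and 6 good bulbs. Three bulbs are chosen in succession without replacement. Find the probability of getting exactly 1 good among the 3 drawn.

63/143

One ordering (good drawn first) has probability 6/13 × 7/12 × 6/11 = 252/1716 = 21/143.
There are C(3,1) = 3 such orderings, each equally likely, so P = 3 × 21/143 = 63/143.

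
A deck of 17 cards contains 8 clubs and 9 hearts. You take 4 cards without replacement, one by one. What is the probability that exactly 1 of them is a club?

24/85

One ordering (a club drawn first) has probability 8/17 × 9/16 × 8/15 × 7/14 = 4032/57120 = 6/85.
There are C(4,1) = 4 such orderings, each equally likely, so P = 4 × 6/85 = 24/85.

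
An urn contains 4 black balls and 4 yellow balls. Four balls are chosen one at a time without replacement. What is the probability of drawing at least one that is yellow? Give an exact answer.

P(no yellow) = 4/8 × 3/7 × 2/6 × 1/5 = 24/1680 = 1/70.
P(at least one) = 1 − 1/70 = 69/70.

69/70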